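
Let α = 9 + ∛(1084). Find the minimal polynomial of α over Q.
m_α(x) = x^3 - 27x^2 + 243x - 1813

Set β = α - 9 = ∛(1084), so β^3 = 1084. Then (α - 9)^3 - 1084 = 0, i.e. α is a root of g(x) = (x - 9)^3 - 1084 = x^3 - 27x^2 + 243x - 1813. Since g(x) = h(x - 9) where h(x) = x^3 - 1084, and h is irreducible over Q (because 1084 is not a perfect cube, so h has no rational root, and a monic cubic with no rational root is irreducible), g is also irreducible (irreducibility is preserved under the substitution x → x - 9). Hence m_α(x) = x^3 - 27x^2 + 243x - 1813.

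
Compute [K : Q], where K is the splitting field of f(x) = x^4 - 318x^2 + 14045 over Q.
[K : Q] = 4

Solving the quadratic in x^2: x^2 = (318 ± √(318^2 - 4·14045))/2 = (318 ± √44944)/2 = (318 ± 212)/2, giving x^2 = 53 or x^2 = 265. So f(x) = (x^2 - 53)(x^2 - 265) and the roots of f are ±√53, ±√265. Hence the splitting field is K = Q(√53, √265). Since 53 and 265 are distinct squarefree integers > 1, their product 14045 is not a perfect square, so √265 ∉ Q(√53). By the tower law [K:Q] = [Q(√53,√265):Q(√53)] · [Q(√53):Q] = 2 · 2 = 4.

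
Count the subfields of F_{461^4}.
F_{461^4} has 3 subfields

The subfields of F_{p^n} are exactly the fields F_{p^d} for d | n (each is the fixed field of the unique index-d subgroup of Gal(F_{p^n}/F_p) ≅ Z/nZ). The divisors of n = 4 are {1, 2, 4}, giving 3 subfields: F_{461^1}, F_{461^2}, F_{461^4}.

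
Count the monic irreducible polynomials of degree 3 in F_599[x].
There are 71640400 monic irreducible polynomials of degree 3 over F_599

Each element of F_{599^3} that lies in no proper subfield is a root of exactly one monic irreducible of degree 3 over F_599, and each such polynomial has 3 distinct roots in F_{599^3}. By Möbius inversion the count is N_599(3) = (1/3) Σ_{d|3} μ(3/d) · 599^d = (1/3)(μ(3)·599^1 + μ(1)·599^3) = 214921200/3 = 71640400.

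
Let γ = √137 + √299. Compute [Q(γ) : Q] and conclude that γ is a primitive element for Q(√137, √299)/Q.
[Q(γ) : Q] = 4 (equivalently, Q(γ) = Q(√137, √299))

Obviously Q(γ) ⊆ Q(√137, √299), and [Q(√137, √299):Q] = 4 (since 137, 299 are distinct squarefree integers > 1 with 40963 not a perfect square). To show equality we compute the minimal polynomial of γ. From γ = √137 + √299: γ^2 = 137 + 2√(40963) + 299 = 436 + 2√(40963), so γ^2 - 436 = 2√(40963); squaring, (γ^2 - 436)^2 = 4·40963, i.e. γ^4 - 872γ^2 + 190096 - 163852 = 0, i.e. γ^4 - 872γ^2 + 26244 = 0. So γ is a root of x^4 - 872x^2 + 26244. This polynomial is irreducible over Q: it has no rational root (each ±√137 ± √299 is irrational), and any factorization into two quadratics over Q would force √(40963) ∈ Q (pairing opposite roots) or √137, √299 ∈ Q (other pairings), all impossible. Hence [Q(γ):Q] = 4 = [Q(√137, √299):Q], so Q(γ) = Q(√137, √299).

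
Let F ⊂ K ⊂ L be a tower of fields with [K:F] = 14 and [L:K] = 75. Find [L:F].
[L:F] = 1050

The tower law says that for any tower of field extensions F ⊂ K ⊂ L with finite degrees, [L:F] = [L:K] · [K:F]. Here this gives [L:F] = 75 · 14 = 1050.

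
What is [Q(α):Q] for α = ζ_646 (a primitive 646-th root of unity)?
[Q(α):Q] = 288

The minimal polynomial of ζ_646 over Q is the 646-th cyclotomic polynomial Φ_646(x), which is irreducible over Q and has degree φ(646) = 288. Hence [Q(α):Q] = φ(646) = 288.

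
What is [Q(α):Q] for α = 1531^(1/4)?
[Q(α):Q] = 4

α is a root of x^4 - 1531. By Eisenstein's criterion at the prime p = 1531 (which divides the constant term 1531 but p^2 = 2343961 does not, since 1531 is squarefree), x^4 - 1531 is irreducible over Q. Hence [Q(α):Q] = 4.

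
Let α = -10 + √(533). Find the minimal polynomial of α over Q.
m_α(x) = x^2 + 20x - 433

From α + 10 = √(533), squaring gives (α + 10)^2 = 533, i.e. α^2 + 20α + 100 = 533, so α^2 + 20α - 433 = 0. The discriminant of x^2 + 20x - 433 is (20)^2 - 4·(-433) = 400 + 1732 = 2132, and 4·(533) is not a perfect square in Q since 533 is squarefree and ≠ 1. Hence x^2 + 20x - 433 is irreducible over Q and is the minimal polynomial of α.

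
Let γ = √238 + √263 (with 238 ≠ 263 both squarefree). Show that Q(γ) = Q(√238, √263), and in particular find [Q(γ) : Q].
[Q(γ) : Q] = 4 (equivalently, Q(γ) = Q(√238, √263))

Obviously Q(γ) ⊆ Q(√238, √263), and [Q(√238, √263):Q] = 4 (since 238, 263 are distinct squarefree integers > 1 with 62594 not a perfect square). To show equality we compute the minimal polynomial of γ. From γ = √238 + √263: γ^2 = 238 + 2√(62594) + 263 = 501 + 2√(62594), so γ^2 - 501 = 2√(62594); squaring, (γ^2 - 501)^2 = 4·62594, i.e. γ^4 - 1002γ^2 + 251001 - 250376 = 0, i.e. γ^4 - 1002γ^2 + 625 = 0. So γ is a root of x^4 - 1002x^2 + 625. This polynomial is irreducible over Q: it has no rational root (each ±√238 ± √263 is irrational), and any factorization into two quadratics over Q would force √(62594) ∈ Q (pairing opposite roots) or √238, √263 ∈ Q (other pairings), all impossible. Hence [Q(γ):Q] = 4 = [Q(√238, √263):Q], so Q(γ) = Q(√238, √263).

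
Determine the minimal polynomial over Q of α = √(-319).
m_α(x) = x^2 + 319

α satisfies α^2 + 319 = 0, so x^2 + 319 annihilates α. Since d = -319 is squarefree and ≠ 1, it is not a perfect square in Q, so x^2 + 319 has no rational root and is therefore irreducible over Q (a degree-2 polynomial over a field is irreducible iff it has no root). Hence m_α(x) = x^2 + 319.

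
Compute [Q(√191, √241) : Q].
[Q(√191, √241) : Q] = 4

[Q(√191):Q] = 2 (min poly x^2 - 191, irreducible since 191 is squarefree > 1). For the top step, suppose √241 ∈ Q(√191), say √241 = c + d√191 with c, d ∈ Q. Squaring: 241 = c^2 + 191d^2 + 2cd√191. Since √191 ∉ Q this forces 2cd = 0. If d = 0 then √241 = c ∈ Q, contradicting 241 squarefree > 1. If c = 0 then 241 = 191d^2, so 191·241 = (191d)^2 is a perfect square in Q — but 191·241 = 46031 is not a perfect square (since 191 and 241 are distinct squarefree integers). Contradiction. Hence √241 ∉ Q(√191), so x^2 - 241 stays irreducible over Q(√191) and [Q(√191, √241) : Q(√191)] = 2. By the tower law, [Q(√191, √241) : Q] = 2 · 2 = 4.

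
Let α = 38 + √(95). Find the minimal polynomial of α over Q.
m_α(x) = x^2 - 76x + 1349

From α - 38 = √(95), squaring gives (α - 38)^2 = 95, i.e. α^2 - 76α + 1444 = 95, so α^2 - 76α + 1349 = 0. The discriminant of x^2 - 76x + 1349 is (-76)^2 - 4·(1349) = 5776 - 5396 = 380, and 4·(95) is not a perfect square in Q since 95 is squarefree and ≠ 1. Hence x^2 - 76x + 1349 is irreducible over Q and is the minimal polynomial of α.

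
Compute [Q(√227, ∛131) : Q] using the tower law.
[Q(√227, ∛131) : Q] = 6

Let L = Q(√227, ∛131). Since Q(√227) ⊂ L and [Q(√227):Q] = 2, the tower law gives 2 | [L:Q]. Likewise Q(∛131) ⊂ L with [Q(∛131):Q] = 3 (because 131 is not a perfect cube), so 3 | [L:Q]. As gcd(2,3) = 1, [L:Q] is divisible by 6. Conversely L is generated over Q by √227 and ∛131, so [L:Q] ≤ 2·3 = 6. Therefore [Q(√227, ∛131) : Q] = 6.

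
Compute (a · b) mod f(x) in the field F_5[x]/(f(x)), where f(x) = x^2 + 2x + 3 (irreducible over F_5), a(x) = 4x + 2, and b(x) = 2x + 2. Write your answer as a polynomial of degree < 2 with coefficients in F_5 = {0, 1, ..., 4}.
a · b ≡ x (mod f(x))

Multiply in F_5[x]: a(x)·b(x) = (4x + 2)·(2x + 2) = 3x^2 + 2x + 4. This has degree ≥ 2, so divide by f(x) over F_5: 3x^2 + 2x + 4 = (3)·(x^2 + 2x + 3) + (x). Hence a·b ≡ x (mod f). (F_5[x]/(f) is a field with 5^2 = 25 elements since f is irreducible of degree 2.)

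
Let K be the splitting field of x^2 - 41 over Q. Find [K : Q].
[K : Q] = 2

f(x) = x^2 - 41 factors as (x - √41)(x + √41). The splitting field is K = Q(√41). Since 41 is squarefree and > 1, it is not a perfect square, so x^2 - 41 is irreducible over Q and [Q(√41) : Q] = 2. Hence [K : Q] = 2.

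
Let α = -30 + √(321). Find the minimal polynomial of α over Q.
m_α(x) = x^2 + 60x + 579

From α + 30 = √(321), squaring gives (α + 30)^2 = 321, i.e. α^2 + 60α + 900 = 321, so α^2 + 60α + 579 = 0. The discriminant of x^2 + 60x + 579 is (60)^2 - 4·(579) = 3600 - 2316 = 1284, and 4·(321) is not a perfect square in Q since 321 is squarefree and ≠ 1. Hence x^2 + 60x + 579 is irreducible over Q and is the minimal polynomial of α.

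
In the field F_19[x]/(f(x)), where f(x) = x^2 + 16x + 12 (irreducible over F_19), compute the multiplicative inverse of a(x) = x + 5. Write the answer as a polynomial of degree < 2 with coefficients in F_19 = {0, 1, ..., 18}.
a(x)^(-1) ≡ 4x + 6 (mod f(x))

Since f is irreducible over F_19, F_19[x]/(f) is a field and a(x) ≠ 0 has an inverse. Apply the extended Euclidean algorithm to f(x) and a(x) in F_19[x]: f(x) = (x + 11)·a(x) + (14). The last nonzero remainder is the constant 14 = gcd(f, a) in F_19. Back-substituting through the division chain expresses 14 = s(x)·a(x) + t(x)·f(x) with s(x) ≡ 18x + 8 (mod f), so (18x + 8)·a(x) ≡ 14 (mod f). Multiplying by 14^(-1) ≡ 15 in F_19 gives a(x)^(-1) ≡ 15·(18x + 8) ≡ 4x + 6 (mod f). Check: (x + 5)·(4x + 6) = 4x^2 + 7x + 11 ≡ 1 (mod x^2 + 16x + 12).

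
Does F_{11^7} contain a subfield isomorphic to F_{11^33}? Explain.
No: F_{11^33} is not a subfield of F_{11^7}

F_{p^m} embeds in F_{p^n} iff m | n. Here 33 ∤ 7 (since 7 = 0·33 + 7 with remainder 7 ≠ 0), so F_{11^33} is not a subfield of F_{11^7}. Equivalently: if it were, the tower law would give 33 = [F_{11^33}:F_11] dividing [F_{11^7}:F_11] = 7, contradiction.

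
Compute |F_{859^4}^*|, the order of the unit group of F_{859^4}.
|F_{859^4}^*| = 544468370160

F_{859^4} has 859^4 = 544468370161 elements; its multiplicative group consists of all nonzero elements, so |F_{859^4}^*| = 544468370161 - 1 = 544468370160. (It is cyclic since any finite subgroup of the multiplicative group of a field is cyclic.)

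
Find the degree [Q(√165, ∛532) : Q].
[Q(√165, ∛532) : Q] = 6

Let L = Q(√165, ∛532). Since Q(√165) ⊂ L and [Q(√165):Q] = 2, the tower law gives 2 | [L:Q]. Likewise Q(∛532) ⊂ L with [Q(∛532):Q] = 3 (because 532 is not a perfect cube), so 3 | [L:Q]. As gcd(2,3) = 1, [L:Q] is divisible by 6. Conversely L is generated over Q by √165 and ∛532, so [L:Q] ≤ 2·3 = 6. Therefore [Q(√165, ∛532) : Q] = 6.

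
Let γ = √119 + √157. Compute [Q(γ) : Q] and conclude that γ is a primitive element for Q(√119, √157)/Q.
[Q(γ) : Q] = 4 (equivalently, Q(γ) = Q(√119, √157))

Obviously Q(γ) ⊆ Q(√119, √157), and [Q(√119, √157):Q] = 4 (since 119, 157 are distinct squarefree integers > 1 with 18683 not a perfect square). To show equality we compute the minimal polynomial of γ. From γ = √119 + √157: γ^2 = 119 + 2√(18683) + 157 = 276 + 2√(18683), so γ^2 - 276 = 2√(18683); squaring, (γ^2 - 276)^2 = 4·18683, i.e. γ^4 - 552γ^2 + 76176 - 74732 = 0, i.e. γ^4 - 552γ^2 + 1444 = 0. So γ is a root of x^4 - 552x^2 + 1444. This polynomial is irreducible over Q: it has no rational root (each ±√119 ± √157 is irrational), and any factorization into two quadratics over Q would force √(18683) ∈ Q (pairing opposite roots) or √119, √157 ∈ Q (other pairings), all impossible. Hence [Q(γ):Q] = 4 = [Q(√119, √157):Q], so Q(γ) = Q(√119, √157).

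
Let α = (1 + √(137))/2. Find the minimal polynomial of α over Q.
m_α(x) = x^2 - x - 34

From 2α - 1 = √(137), squaring gives (2α - 1)^2 = 137, i.e. 4α^2 - 4α + 1 = 137, so α^2 - α + (1 - 137)/4 = 0. Since 137 ≡ 1 (mod 4), (1 - 137)/4 = -34 ∈ Z. The polynomial x^2 - x - 34 has discriminant 1 - 4·(-34) = 137, which is not a perfect square in Q (d = 137 is squarefree and ≠ 1), so x^2 - x - 34 is irreducible over Q. It is the minimal polynomial of α.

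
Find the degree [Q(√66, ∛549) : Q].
[Q(√66, ∛549) : Q] = 6

Let L = Q(√66, ∛549). Since Q(√66) ⊂ L and [Q(√66):Q] = 2, the tower law gives 2 | [L:Q]. Likewise Q(∛549) ⊂ L with [Q(∛549):Q] = 3 (because 549 is not a perfect cube), so 3 | [L:Q]. As gcd(2,3) = 1, [L:Q] is divisible by 6. Conversely L is generated over Q by √66 and ∛549, so [L:Q] ≤ 2·3 = 6. Therefore [Q(√66, ∛549) : Q] = 6.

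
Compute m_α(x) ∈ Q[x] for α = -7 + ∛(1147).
m_α(x) = x^3 + 21x^2 + 147x - 804

Set β = α + 7 = ∛(1147), so β^3 = 1147. Then (α + 7)^3 - 1147 = 0, i.e. α is a root of g(x) = (x + 7)^3 - 1147 = x^3 + 21x^2 + 147x - 804. Since g(x) = h(x + 7) where h(x) = x^3 - 1147, and h is irreducible over Q (because 1147 is not a perfect cube, so h has no rational root, and a monic cubic with no rational root is irreducible), g is also irreducible (irreducibility is preserved under the substitution x → x + 7). Hence m_α(x) = x^3 + 21x^2 + 147x - 804.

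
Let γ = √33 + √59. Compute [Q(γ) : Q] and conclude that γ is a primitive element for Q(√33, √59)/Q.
[Q(γ) : Q] = 4 (equivalently, Q(γ) = Q(√33, √59))

Obviously Q(γ) ⊆ Q(√33, √59), and [Q(√33, √59):Q] = 4 (since 33, 59 are distinct squarefree integers > 1 with 1947 not a perfect square). To show equality we compute the minimal polynomial of γ. From γ = √33 + √59: γ^2 = 33 + 2√(1947) + 59 = 92 + 2√(1947), so γ^2 - 92 = 2√(1947); squaring, (γ^2 - 92)^2 = 4·1947, i.e. γ^4 - 184γ^2 + 8464 - 7788 = 0, i.e. γ^4 - 184γ^2 + 676 = 0. So γ is a root of x^4 - 184x^2 + 676. This polynomial is irreducible over Q: it has no rational root (each ±√33 ± √59 is irrational), and any factorization into two quadratics over Q would force √(1947) ∈ Q (pairing opposite roots) or √33, √59 ∈ Q (other pairings), all impossible. Hence [Q(γ):Q] = 4 = [Q(√33, √59):Q], so Q(γ) = Q(√33, √59).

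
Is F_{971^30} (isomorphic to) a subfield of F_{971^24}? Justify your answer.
No: F_{971^30} is not a subfield of F_{971^24}

F_{p^m} embeds in F_{p^n} iff m | n. Here 30 ∤ 24 (since 24 = 0·30 + 24 with remainder 24 ≠ 0), so F_{971^30} is not a subfield of F_{971^24}. Equivalently: if it were, the tower law would give 30 = [F_{971^30}:F_971] dividing [F_{971^24}:F_971] = 24, contradiction.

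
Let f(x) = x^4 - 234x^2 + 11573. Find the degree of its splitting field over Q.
[K : Q] = 4

Solving the quadratic in x^2: x^2 = (234 ± √(234^2 - 4·11573))/2 = (234 ± √8464)/2 = (234 ± 92)/2, giving x^2 = 71 or x^2 = 163. So f(x) = (x^2 - 71)(x^2 - 163) and the roots of f are ±√71, ±√163. Hence the splitting field is K = Q(√71, √163). Since 71 and 163 are distinct squarefree integers > 1, their product 11573 is not a perfect square, so √163 ∉ Q(√71). By the tower law [K:Q] = [Q(√71,√163):Q(√71)] · [Q(√71):Q] = 2 · 2 = 4.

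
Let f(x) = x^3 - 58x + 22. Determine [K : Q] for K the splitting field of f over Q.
[K : Q] = 6

By the rational root test, any rational root of the monic integer polynomial f(x) = x^3 - 58x + 22 must be an integer dividing the constant term 22, i.e. one of ±{1, 2, 11, 22}. Evaluating: f(1) = -35, f(-1) = 79, f(2) = -86, f(-2) = 130, f(11) = 715, f(-11) = -671, f(22) = 9394, f(-22) = -9350; none is 0, so f has no rational root and is therefore irreducible over Q (a cubic with no linear factor over a field is irreducible). For an irreducible cubic, the Galois group is A_3 or S_3 according as the discriminant disc(f) = -4a^3 - 27b^2 = -4·(-58)^3 - 27·(22)^2 = 767380 is or is not a square in Q. Here disc(f) = 767380 is not a perfect square in Q, so the Galois group of f over Q is not contained in A_3 and must be all of S_3. The splitting field has degree |S_3| = 6 over Q, so [K : Q] = 6.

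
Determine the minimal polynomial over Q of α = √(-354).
m_α(x) = x^2 + 354

α satisfies α^2 + 354 = 0, so x^2 + 354 annihilates α. Since d = -354 is squarefree and ≠ 1, it is not a perfect square in Q, so x^2 + 354 has no rational root and is therefore irreducible over Q (a degree-2 polynomial over a field is irreducible iff it has no root). Hence m_α(x) = x^2 + 354.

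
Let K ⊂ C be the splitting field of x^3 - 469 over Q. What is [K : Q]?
[K : Q] = 6

The roots of x^3 - 469 are ∛469, ω∛469, ω^2∛469 where ω = e^(2πi/3) is a primitive cube root of unity, so K = Q(∛469, ω). Now [Q(∛469):Q] = 3 (since 469 is not a perfect cube, x^3 - 469 is irreducible) and [Q(ω):Q] = 2. Both 2 and 3 divide [K:Q], and [K:Q] ≤ 3·2 = 6, so [K:Q] = 6. (Equivalently: Q(∛469) ⊂ R but ω ∉ R, so [K : Q(∛469)] = 2.)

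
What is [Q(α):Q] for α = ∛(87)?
[Q(α):Q] = 3

The minimal polynomial of α is x^3 - 87, irreducible over Q since 87 is not a perfect cube (so x^3 - 87 has no rational root). Hence [Q(α):Q] = deg(m_α) = 3.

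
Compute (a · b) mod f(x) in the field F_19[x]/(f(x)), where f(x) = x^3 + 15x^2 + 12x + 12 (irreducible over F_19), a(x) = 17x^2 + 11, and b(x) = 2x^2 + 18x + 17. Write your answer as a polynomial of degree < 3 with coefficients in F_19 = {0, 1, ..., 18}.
a · b ≡ 18x^2 + 15x + 13 (mod f(x))

Multiply in F_19[x]: a(x)·b(x) = (17x^2 + 11)·(2x^2 + 18x + 17) = 15x^4 + 2x^3 + 7x^2 + 8x + 16. This has degree ≥ 3, so divide by f(x) over F_19: 15x^4 + 2x^3 + 7x^2 + 8x + 16 = (15x + 5)·(x^3 + 15x^2 + 12x + 12) + (18x^2 + 15x + 13). Hence a·b ≡ 18x^2 + 15x + 13 (mod f). (F_19[x]/(f) is a field with 19^3 = 6859 elements since f is irreducible of degree 3.)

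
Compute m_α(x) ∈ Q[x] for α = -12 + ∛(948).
m_α(x) = x^3 + 36x^2 + 432x + 780

Set β = α + 12 = ∛(948), so β^3 = 948. Then (α + 12)^3 - 948 = 0, i.e. α is a root of g(x) = (x + 12)^3 - 948 = x^3 + 36x^2 + 432x + 780. Since g(x) = h(x + 12) where h(x) = x^3 - 948, and h is irreducible over Q (because 948 is not a perfect cube, so h has no rational root, and a monic cubic with no rational root is irreducible), g is also irreducible (irreducibility is preserved under the substitution x → x + 12). Hence m_α(x) = x^3 + 36x^2 + 432x + 780.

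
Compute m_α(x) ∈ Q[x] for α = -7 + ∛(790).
m_α(x) = x^3 + 21x^2 + 147x - 447

Set β = α + 7 = ∛(790), so β^3 = 790. Then (α + 7)^3 - 790 = 0, i.e. α is a root of g(x) = (x + 7)^3 - 790 = x^3 + 21x^2 + 147x - 447. Since g(x) = h(x + 7) where h(x) = x^3 - 790, and h is irreducible over Q (because 790 is not a perfect cube, so h has no rational root, and a monic cubic with no rational root is irreducible), g is also irreducible (irreducibility is preserved under the substitution x → x + 7). Hence m_α(x) = x^3 + 21x^2 + 147x - 447.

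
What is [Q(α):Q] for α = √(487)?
[Q(α):Q] = 2

[Q(α):Q] equals the degree of the minimal polynomial of α. Here α^2 = 487 and x^2 - 487 is irreducible (d = 487 is squarefree, ≠ 1, hence not a square), so deg(m_α) = 2. Thus [Q(α):Q] = 2.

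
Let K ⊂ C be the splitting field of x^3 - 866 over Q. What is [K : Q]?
[K : Q] = 6

The roots of x^3 - 866 are ∛866, ω∛866, ω^2∛866 where ω = e^(2πi/3) is a primitive cube root of unity, so K = Q(∛866, ω). Now [Q(∛866):Q] = 3 (since 866 is not a perfect cube, x^3 - 866 is irreducible) and [Q(ω):Q] = 2. Both 2 and 3 divide [K:Q], and [K:Q] ≤ 3·2 = 6, so [K:Q] = 6. (Equivalently: Q(∛866) ⊂ R but ω ∉ R, so [K : Q(∛866)] = 2.)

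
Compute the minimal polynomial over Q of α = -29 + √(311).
m_α(x) = x^2 + 58x + 530

From α + 29 = √(311), squaring gives (α + 29)^2 = 311, i.e. α^2 + 58α + 841 = 311, so α^2 + 58α + 530 = 0. The discriminant of x^2 + 58x + 530 is (58)^2 - 4·(530) = 3364 - 2120 = 1244, and 4·(311) is not a perfect square in Q since 311 is squarefree and ≠ 1. Hence x^2 + 58x + 530 is irreducible over Q and is the minimal polynomial of α.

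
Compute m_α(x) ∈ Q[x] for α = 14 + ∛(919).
m_α(x) = x^3 - 42x^2 + 588x - 3663

Set β = α - 14 = ∛(919), so β^3 = 919. Then (α - 14)^3 - 919 = 0, i.e. α is a root of g(x) = (x - 14)^3 - 919 = x^3 - 42x^2 + 588x - 3663. Since g(x) = h(x - 14) where h(x) = x^3 - 919, and h is irreducible over Q (because 919 is not a perfect cube, so h has no rational root, and a monic cubic with no rational root is irreducible), g is also irreducible (irreducibility is preserved under the substitution x → x - 14). Hence m_α(x) = x^3 - 42x^2 + 588x - 3663.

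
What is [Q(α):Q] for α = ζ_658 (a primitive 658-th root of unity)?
[Q(α):Q] = 276

The minimal polynomial of ζ_658 over Q is the 658-th cyclotomic polynomial Φ_658(x), which is irreducible over Q and has degree φ(658) = 276. Hence [Q(α):Q] = φ(658) = 276.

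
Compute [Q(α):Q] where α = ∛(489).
[Q(α):Q] = 3

The minimal polynomial of α is x^3 - 489, irreducible over Q since 489 is not a perfect cube (so x^3 - 489 has no rational root). Hence [Q(α):Q] = deg(m_α) = 3.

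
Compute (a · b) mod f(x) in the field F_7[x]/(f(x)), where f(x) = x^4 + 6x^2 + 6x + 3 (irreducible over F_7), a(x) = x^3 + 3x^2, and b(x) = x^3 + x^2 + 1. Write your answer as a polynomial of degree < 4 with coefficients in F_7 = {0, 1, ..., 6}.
a · b ≡ 6x^3 + x^2 + 6x + 2 (mod f(x))

Multiply in F_7[x]: a(x)·b(x) = (x^3 + 3x^2)·(x^3 + x^2 + 1) = x^6 + 4x^5 + 3x^4 + x^3 + 3x^2. This has degree ≥ 4, so divide by f(x) over F_7: x^6 + 4x^5 + 3x^4 + x^3 + 3x^2 = (x^2 + 4x + 4)·(x^4 + 6x^2 + 6x + 3) + (6x^3 + x^2 + 6x + 2). Hence a·b ≡ 6x^3 + x^2 + 6x + 2 (mod f). (F_7[x]/(f) is a field with 7^4 = 2401 elements since f is irreducible of degree 4.)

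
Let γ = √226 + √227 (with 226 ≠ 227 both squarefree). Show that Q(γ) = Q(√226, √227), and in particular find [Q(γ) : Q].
[Q(γ) : Q] = 4 (equivalently, Q(γ) = Q(√226, √227))

Obviously Q(γ) ⊆ Q(√226, √227), and [Q(√226, √227):Q] = 4 (since 226, 227 are distinct squarefree integers > 1 with 51302 not a perfect square). To show equality we compute the minimal polynomial of γ. From γ = √226 + √227: γ^2 = 226 + 2√(51302) + 227 = 453 + 2√(51302), so γ^2 - 453 = 2√(51302); squaring, (γ^2 - 453)^2 = 4·51302, i.e. γ^4 - 906γ^2 + 205209 - 205208 = 0, i.e. γ^4 - 906γ^2 + 1 = 0. So γ is a root of x^4 - 906x^2 + 1. This polynomial is irreducible over Q: it has no rational root (each ±√226 ± √227 is irrational), and any factorization into two quadratics over Q would force √(51302) ∈ Q (pairing opposite roots) or √226, √227 ∈ Q (other pairings), all impossible. Hence [Q(γ):Q] = 4 = [Q(√226, √227):Q], so Q(γ) = Q(√226, √227).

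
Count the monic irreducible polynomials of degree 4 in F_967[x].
There are 218597625708 monic irreducible polynomials of degree 4 over F_967

Each element of F_{967^4} that lies in no proper subfield is a root of exactly one monic irreducible of degree 4 over F_967, and each such polynomial has 4 distinct roots in F_{967^4}. By Möbius inversion the count is N_967(4) = (1/4) Σ_{d|4} μ(4/d) · 967^d = (1/4)(μ(4)·967^1 + μ(2)·967^2 + μ(1)·967^4) = 874390502832/4 = 218597625708.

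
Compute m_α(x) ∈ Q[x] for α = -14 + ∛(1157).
m_α(x) = x^3 + 42x^2 + 588x + 1587

Set β = α + 14 = ∛(1157), so β^3 = 1157. Then (α + 14)^3 - 1157 = 0, i.e. α is a root of g(x) = (x + 14)^3 - 1157 = x^3 + 42x^2 + 588x + 1587. Since g(x) = h(x + 14) where h(x) = x^3 - 1157, and h is irreducible over Q (because 1157 is not a perfect cube, so h has no rational root, and a monic cubic with no rational root is irreducible), g is also irreducible (irreducibility is preserved under the substitution x → x + 14). Hence m_α(x) = x^3 + 42x^2 + 588x + 1587.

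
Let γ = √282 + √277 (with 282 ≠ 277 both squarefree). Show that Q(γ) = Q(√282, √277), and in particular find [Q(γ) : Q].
[Q(γ) : Q] = 4 (equivalently, Q(γ) = Q(√282, √277))

Obviously Q(γ) ⊆ Q(√282, √277), and [Q(√282, √277):Q] = 4 (since 282, 277 are distinct squarefree integers > 1 with 78114 not a perfect square). To show equality we compute the minimal polynomial of γ. From γ = √282 + √277: γ^2 = 282 + 2√(78114) + 277 = 559 + 2√(78114), so γ^2 - 559 = 2√(78114); squaring, (γ^2 - 559)^2 = 4·78114, i.e. γ^4 - 1118γ^2 + 312481 - 312456 = 0, i.e. γ^4 - 1118γ^2 + 25 = 0. So γ is a root of x^4 - 1118x^2 + 25. This polynomial is irreducible over Q: it has no rational root (each ±√282 ± √277 is irrational), and any factorization into two quadratics over Q would force √(78114) ∈ Q (pairing opposite roots) or √282, √277 ∈ Q (other pairings), all impossible. Hence [Q(γ):Q] = 4 = [Q(√282, √277):Q], so Q(γ) = Q(√282, √277).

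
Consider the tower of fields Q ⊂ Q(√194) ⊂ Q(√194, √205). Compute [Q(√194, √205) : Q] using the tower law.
[Q(√194, √205) : Q] = 4

[Q(√194):Q] = 2 (min poly x^2 - 194, irreducible since 194 is squarefree > 1). For the top step, suppose √205 ∈ Q(√194), say √205 = c + d√194 with c, d ∈ Q. Squaring: 205 = c^2 + 194d^2 + 2cd√194. Since √194 ∉ Q this forces 2cd = 0. If d = 0 then √205 = c ∈ Q, contradicting 205 squarefree > 1. If c = 0 then 205 = 194d^2, so 194·205 = (194d)^2 is a perfect square in Q — but 194·205 = 39770 is not a perfect square (since 194 and 205 are distinct squarefree integers). Contradiction. Hence √205 ∉ Q(√194), so x^2 - 205 stays irreducible over Q(√194) and [Q(√194, √205) : Q(√194)] = 2. By the tower law, [Q(√194, √205) : Q] = 2 · 2 = 4.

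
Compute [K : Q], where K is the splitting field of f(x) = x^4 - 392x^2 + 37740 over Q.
[K : Q] = 4

Solving the quadratic in x^2: x^2 = (392 ± √(392^2 - 4·37740))/2 = (392 ± √2704)/2 = (392 ± 52)/2, giving x^2 = 222 or x^2 = 170. So f(x) = (x^2 - 222)(x^2 - 170) and the roots of f are ±√222, ±√170. Hence the splitting field is K = Q(√222, √170). Since 222 and 170 are distinct squarefree integers > 1, their product 37740 is not a perfect square, so √170 ∉ Q(√222). By the tower law [K:Q] = [Q(√222,√170):Q(√222)] · [Q(√222):Q] = 2 · 2 = 4.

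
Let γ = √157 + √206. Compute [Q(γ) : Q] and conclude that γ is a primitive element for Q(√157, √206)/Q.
[Q(γ) : Q] = 4 (equivalently, Q(γ) = Q(√157, √206))

Obviously Q(γ) ⊆ Q(√157, √206), and [Q(√157, √206):Q] = 4 (since 157, 206 are distinct squarefree integers > 1 with 32342 not a perfect square). To show equality we compute the minimal polynomial of γ. From γ = √157 + √206: γ^2 = 157 + 2√(32342) + 206 = 363 + 2√(32342), so γ^2 - 363 = 2√(32342); squaring, (γ^2 - 363)^2 = 4·32342, i.e. γ^4 - 726γ^2 + 131769 - 129368 = 0, i.e. γ^4 - 726γ^2 + 2401 = 0. So γ is a root of x^4 - 726x^2 + 2401. This polynomial is irreducible over Q: it has no rational root (each ±√157 ± √206 is irrational), and any factorization into two quadratics over Q would force √(32342) ∈ Q (pairing opposite roots) or √157, √206 ∈ Q (other pairings), all impossible. Hence [Q(γ):Q] = 4 = [Q(√157, √206):Q], so Q(γ) = Q(√157, √206).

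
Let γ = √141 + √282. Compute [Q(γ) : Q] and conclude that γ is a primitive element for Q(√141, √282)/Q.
[Q(γ) : Q] = 4 (equivalently, Q(γ) = Q(√141, √282))

Obviously Q(γ) ⊆ Q(√141, √282), and [Q(√141, √282):Q] = 4 (since 141, 282 are distinct squarefree integers > 1 with 39762 not a perfect square). To show equality we compute the minimal polynomial of γ. From γ = √141 + √282: γ^2 = 141 + 2√(39762) + 282 = 423 + 2√(39762), so γ^2 - 423 = 2√(39762); squaring, (γ^2 - 423)^2 = 4·39762, i.e. γ^4 - 846γ^2 + 178929 - 159048 = 0, i.e. γ^4 - 846γ^2 + 19881 = 0. So γ is a root of x^4 - 846x^2 + 19881. This polynomial is irreducible over Q: it has no rational root (each ±√141 ± √282 is irrational), and any factorization into two quadratics over Q would force √(39762) ∈ Q (pairing opposite roots) or √141, √282 ∈ Q (other pairings), all impossible. Hence [Q(γ):Q] = 4 = [Q(√141, √282):Q], so Q(γ) = Q(√141, √282).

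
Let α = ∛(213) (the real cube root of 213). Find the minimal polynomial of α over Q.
m_α(x) = x^3 - 213

α satisfies α^3 = 213, so x^3 - 213 annihilates α. By the rational root test, a rational root p/q (in lowest terms) of x^3 - 213 would satisfy p^3 = 213 q^3, forcing q = 1 and p^3 = 213; but 213 is not a perfect cube, contradiction. A monic cubic over Q with no rational root is irreducible (any nontrivial factorization would include a linear factor). Hence x^3 - 213 is the minimal polynomial of α, and in particular [Q(α):Q] = 3.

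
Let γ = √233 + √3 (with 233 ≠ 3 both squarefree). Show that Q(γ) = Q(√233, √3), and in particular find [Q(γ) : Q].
[Q(γ) : Q] = 4 (equivalently, Q(γ) = Q(√233, √3))

Obviously Q(γ) ⊆ Q(√233, √3), and [Q(√233, √3):Q] = 4 (since 233, 3 are distinct squarefree integers > 1 with 699 not a perfect square). To show equality we compute the minimal polynomial of γ. From γ = √233 + √3: γ^2 = 233 + 2√(699) + 3 = 236 + 2√(699), so γ^2 - 236 = 2√(699); squaring, (γ^2 - 236)^2 = 4·699, i.e. γ^4 - 472γ^2 + 55696 - 2796 = 0, i.e. γ^4 - 472γ^2 + 52900 = 0. So γ is a root of x^4 - 472x^2 + 52900. This polynomial is irreducible over Q: it has no rational root (each ±√233 ± √3 is irrational), and any factorization into two quadratics over Q would force √(699) ∈ Q (pairing opposite roots) or √233, √3 ∈ Q (other pairings), all impossible. Hence [Q(γ):Q] = 4 = [Q(√233, √3):Q], so Q(γ) = Q(√233, √3).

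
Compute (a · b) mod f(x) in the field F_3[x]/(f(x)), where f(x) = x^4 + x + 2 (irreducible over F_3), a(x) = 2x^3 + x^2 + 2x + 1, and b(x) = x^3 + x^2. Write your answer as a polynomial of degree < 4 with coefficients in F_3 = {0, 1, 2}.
a · b ≡ x^3 (mod f(x))

Multiply in F_3[x]: a(x)·b(x) = (2x^3 + x^2 + 2x + 1)·(x^3 + x^2) = 2x^6 + x^2. This has degree ≥ 4, so divide by f(x) over F_3: 2x^6 + x^2 = (2x^2)·(x^4 + x + 2) + (x^3). Hence a·b ≡ x^3 (mod f). (F_3[x]/(f) is a field with 3^4 = 81 elements since f is irreducible of degree 4.)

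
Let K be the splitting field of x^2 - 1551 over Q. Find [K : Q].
[K : Q] = 2

f(x) = x^2 - 1551 factors as (x - √1551)(x + √1551). The splitting field is K = Q(√1551). Since 1551 is squarefree and > 1, it is not a perfect square, so x^2 - 1551 is irreducible over Q and [Q(√1551) : Q] = 2. Hence [K : Q] = 2.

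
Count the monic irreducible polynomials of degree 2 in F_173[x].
There are 14878 monic irreducible polynomials of degree 2 over F_173

Each element of F_{173^2} that lies in no proper subfield is a root of exactly one monic irreducible of degree 2 over F_173, and each such polynomial has 2 distinct roots in F_{173^2}. By Möbius inversion the count is N_173(2) = (1/2) Σ_{d|2} μ(2/d) · 173^d = (1/2)(μ(2)·173^1 + μ(1)·173^2) = 29756/2 = 14878.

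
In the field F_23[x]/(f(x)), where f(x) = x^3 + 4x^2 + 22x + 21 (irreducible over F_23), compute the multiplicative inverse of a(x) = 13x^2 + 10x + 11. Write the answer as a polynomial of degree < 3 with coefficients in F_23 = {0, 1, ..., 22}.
a(x)^(-1) ≡ 16x^2 + 21x + 12 (mod f(x))

Since f is irreducible over F_23, F_23[x]/(f) is a field and a(x) ≠ 0 has an inverse. Apply the extended Euclidean algorithm to f(x) and a(x) in F_23[x]: f(x) = (16x + 11)·a(x) + (12x + 15);  a(x) = (3x + 22)·(12x + 15) + (3). The last nonzero remainder is the constant 3 = gcd(f, a) in F_23. Back-substituting through the division chain expresses 3 = s(x)·a(x) + t(x)·f(x) with s(x) ≡ 2x^2 + 17x + 13 (mod f), so (2x^2 + 17x + 13)·a(x) ≡ 3 (mod f). Multiplying by 3^(-1) ≡ 8 in F_23 gives a(x)^(-1) ≡ 8·(2x^2 + 17x + 13) ≡ 16x^2 + 21x + 12 (mod f). Check: (13x^2 + 10x + 11)·(16x^2 + 21x + 12) = x^4 + 19x^3 + 13x^2 + 6x + 17 ≡ 1 (mod x^3 + 4x^2 + 22x + 21).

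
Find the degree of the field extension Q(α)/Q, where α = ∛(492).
[Q(α):Q] = 3

The minimal polynomial of α is x^3 - 492, irreducible over Q since 492 is not a perfect cube (so x^3 - 492 has no rational root). Hence [Q(α):Q] = deg(m_α) = 3.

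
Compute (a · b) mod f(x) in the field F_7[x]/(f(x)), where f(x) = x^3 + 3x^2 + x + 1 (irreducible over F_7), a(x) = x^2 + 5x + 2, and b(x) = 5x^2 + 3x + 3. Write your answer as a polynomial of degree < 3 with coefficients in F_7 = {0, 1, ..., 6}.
a · b ≡ 5x^2 + 3x (mod f(x))

Multiply in F_7[x]: a(x)·b(x) = (x^2 + 5x + 2)·(5x^2 + 3x + 3) = 5x^4 + 6. This has degree ≥ 3, so divide by f(x) over F_7: 5x^4 + 6 = (5x + 6)·(x^3 + 3x^2 + x + 1) + (5x^2 + 3x). Hence a·b ≡ 5x^2 + 3x (mod f). (F_7[x]/(f) is a field with 7^3 = 343 elements since f is irreducible of degree 3.)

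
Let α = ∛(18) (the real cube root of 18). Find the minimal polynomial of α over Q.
m_α(x) = x^3 - 18

α satisfies α^3 = 18, so x^3 - 18 annihilates α. By the rational root test, a rational root p/q (in lowest terms) of x^3 - 18 would satisfy p^3 = 18 q^3, forcing q = 1 and p^3 = 18; but 18 is not a perfect cube, contradiction. A monic cubic over Q with no rational root is irreducible (any nontrivial factorization would include a linear factor). Hence x^3 - 18 is the minimal polynomial of α, and in particular [Q(α):Q] = 3.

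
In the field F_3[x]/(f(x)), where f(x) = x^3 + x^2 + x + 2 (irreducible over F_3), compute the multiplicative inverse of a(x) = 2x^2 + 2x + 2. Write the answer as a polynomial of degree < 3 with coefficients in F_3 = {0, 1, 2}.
a(x)^(-1) ≡ 2x (mod f(x))

Since f is irreducible over F_3, F_3[x]/(f) is a field and a(x) ≠ 0 has an inverse. Apply the extended Euclidean algorithm to f(x) and a(x) in F_3[x]: f(x) = (2x)·a(x) + (2). The last nonzero remainder is the constant 2 = gcd(f, a) in F_3. Back-substituting through the division chain expresses 2 = s(x)·a(x) + t(x)·f(x) with s(x) ≡ x (mod f), so (x)·a(x) ≡ 2 (mod f). Multiplying by 2^(-1) ≡ 2 in F_3 gives a(x)^(-1) ≡ 2·(x) ≡ 2x (mod f). Check: (2x^2 + 2x + 2)·(2x) = x^3 + x^2 + x ≡ 1 (mod x^3 + x^2 + x + 2).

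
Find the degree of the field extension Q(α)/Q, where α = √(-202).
[Q(α):Q] = 2

[Q(α):Q] equals the degree of the minimal polynomial of α. Here α^2 = -202 and x^2 + 202 is irreducible (d = -202 is squarefree, ≠ 1, hence not a square), so deg(m_α) = 2. Thus [Q(α):Q] = 2.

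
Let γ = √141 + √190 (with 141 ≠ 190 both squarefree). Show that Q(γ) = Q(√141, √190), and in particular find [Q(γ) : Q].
[Q(γ) : Q] = 4 (equivalently, Q(γ) = Q(√141, √190))

Obviously Q(γ) ⊆ Q(√141, √190), and [Q(√141, √190):Q] = 4 (since 141, 190 are distinct squarefree integers > 1 with 26790 not a perfect square). To show equality we compute the minimal polynomial of γ. From γ = √141 + √190: γ^2 = 141 + 2√(26790) + 190 = 331 + 2√(26790), so γ^2 - 331 = 2√(26790); squaring, (γ^2 - 331)^2 = 4·26790, i.e. γ^4 - 662γ^2 + 109561 - 107160 = 0, i.e. γ^4 - 662γ^2 + 2401 = 0. So γ is a root of x^4 - 662x^2 + 2401. This polynomial is irreducible over Q: it has no rational root (each ±√141 ± √190 is irrational), and any factorization into two quadratics over Q would force √(26790) ∈ Q (pairing opposite roots) or √141, √190 ∈ Q (other pairings), all impossible. Hence [Q(γ):Q] = 4 = [Q(√141, √190):Q], so Q(γ) = Q(√141, √190).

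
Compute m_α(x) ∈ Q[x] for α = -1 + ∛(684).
m_α(x) = x^3 + 3x^2 + 3x - 683

Set β = α + 1 = ∛(684), so β^3 = 684. Then (α + 1)^3 - 684 = 0, i.e. α is a root of g(x) = (x + 1)^3 - 684 = x^3 + 3x^2 + 3x - 683. Since g(x) = h(x + 1) where h(x) = x^3 - 684, and h is irreducible over Q (because 684 is not a perfect cube, so h has no rational root, and a monic cubic with no rational root is irreducible), g is also irreducible (irreducibility is preserved under the substitution x → x + 1). Hence m_α(x) = x^3 + 3x^2 + 3x - 683.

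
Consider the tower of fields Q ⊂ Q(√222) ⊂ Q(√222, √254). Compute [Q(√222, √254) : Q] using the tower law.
[Q(√222, √254) : Q] = 4

[Q(√222):Q] = 2 (min poly x^2 - 222, irreducible since 222 is squarefree > 1). For the top step, suppose √254 ∈ Q(√222), say √254 = c + d√222 with c, d ∈ Q. Squaring: 254 = c^2 + 222d^2 + 2cd√222. Since √222 ∉ Q this forces 2cd = 0. If d = 0 then √254 = c ∈ Q, contradicting 254 squarefree > 1. If c = 0 then 254 = 222d^2, so 222·254 = (222d)^2 is a perfect square in Q — but 222·254 = 56388 is not a perfect square (since 222 and 254 are distinct squarefree integers). Contradiction. Hence √254 ∉ Q(√222), so x^2 - 254 stays irreducible over Q(√222) and [Q(√222, √254) : Q(√222)] = 2. By the tower law, [Q(√222, √254) : Q] = 2 · 2 = 4.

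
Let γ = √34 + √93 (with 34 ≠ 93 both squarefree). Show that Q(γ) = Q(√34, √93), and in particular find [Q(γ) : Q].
[Q(γ) : Q] = 4 (equivalently, Q(γ) = Q(√34, √93))

Obviously Q(γ) ⊆ Q(√34, √93), and [Q(√34, √93):Q] = 4 (since 34, 93 are distinct squarefree integers > 1 with 3162 not a perfect square). To show equality we compute the minimal polynomial of γ. From γ = √34 + √93: γ^2 = 34 + 2√(3162) + 93 = 127 + 2√(3162), so γ^2 - 127 = 2√(3162); squaring, (γ^2 - 127)^2 = 4·3162, i.e. γ^4 - 254γ^2 + 16129 - 12648 = 0, i.e. γ^4 - 254γ^2 + 3481 = 0. So γ is a root of x^4 - 254x^2 + 3481. This polynomial is irreducible over Q: it has no rational root (each ±√34 ± √93 is irrational), and any factorization into two quadratics over Q would force √(3162) ∈ Q (pairing opposite roots) or √34, √93 ∈ Q (other pairings), all impossible. Hence [Q(γ):Q] = 4 = [Q(√34, √93):Q], so Q(γ) = Q(√34, √93).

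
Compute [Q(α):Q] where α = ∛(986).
[Q(α):Q] = 3

The minimal polynomial of α is x^3 - 986, irreducible over Q since 986 is not a perfect cube (so x^3 - 986 has no rational root). Hence [Q(α):Q] = deg(m_α) = 3.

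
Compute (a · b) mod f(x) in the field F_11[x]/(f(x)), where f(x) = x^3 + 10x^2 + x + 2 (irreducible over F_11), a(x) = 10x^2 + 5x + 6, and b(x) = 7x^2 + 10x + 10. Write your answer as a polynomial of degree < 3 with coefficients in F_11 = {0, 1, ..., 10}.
a · b ≡ 8x^2 + 7x + 2 (mod f(x))

Multiply in F_11[x]: a(x)·b(x) = (10x^2 + 5x + 6)·(7x^2 + 10x + 10) = 4x^4 + 3x^3 + 5x^2 + 5. This has degree ≥ 3, so divide by f(x) over F_11: 4x^4 + 3x^3 + 5x^2 + 5 = (4x + 7)·(x^3 + 10x^2 + x + 2) + (8x^2 + 7x + 2). Hence a·b ≡ 8x^2 + 7x + 2 (mod f). (F_11[x]/(f) is a field with 11^3 = 1331 elements since f is irreducible of degree 3.)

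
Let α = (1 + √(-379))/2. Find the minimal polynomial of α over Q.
m_α(x) = x^2 - x + 95

From 2α - 1 = √(-379), squaring gives (2α - 1)^2 = -379, i.e. 4α^2 - 4α + 1 = -379, so α^2 - α + (1 + 379)/4 = 0. Since -379 ≡ 1 (mod 4), (1 + 379)/4 = 95 ∈ Z. The polynomial x^2 - x + 95 has discriminant 1 - 4·(95) = -379, which is not a perfect square in Q (d = -379 is squarefree and ≠ 1), so x^2 - x + 95 is irreducible over Q. It is the minimal polynomial of α.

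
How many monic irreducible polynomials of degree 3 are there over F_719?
There are 123898080 monic irreducible polynomials of degree 3 over F_719

Each element of F_{719^3} that lies in no proper subfield is a root of exactly one monic irreducible of degree 3 over F_719, and each such polynomial has 3 distinct roots in F_{719^3}. By Möbius inversion the count is N_719(3) = (1/3) Σ_{d|3} μ(3/d) · 719^d = (1/3)(μ(3)·719^1 + μ(1)·719^3) = 371694240/3 = 123898080.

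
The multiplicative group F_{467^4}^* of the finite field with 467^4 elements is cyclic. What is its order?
|F_{467^4}^*| = 47562811920

F_{467^4} has 467^4 = 47562811921 elements; its multiplicative group consists of all nonzero elements, so |F_{467^4}^*| = 47562811921 - 1 = 47562811920. (It is cyclic since any finite subgroup of the multiplicative group of a field is cyclic.)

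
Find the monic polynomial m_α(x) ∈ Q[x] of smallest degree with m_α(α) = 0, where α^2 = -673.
m_α(x) = x^2 + 673

α satisfies α^2 + 673 = 0, so x^2 + 673 annihilates α. Since d = -673 is squarefree and ≠ 1, it is not a perfect square in Q, so x^2 + 673 has no rational root and is therefore irreducible over Q (a degree-2 polynomial over a field is irreducible iff it has no root). Hence m_α(x) = x^2 + 673.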